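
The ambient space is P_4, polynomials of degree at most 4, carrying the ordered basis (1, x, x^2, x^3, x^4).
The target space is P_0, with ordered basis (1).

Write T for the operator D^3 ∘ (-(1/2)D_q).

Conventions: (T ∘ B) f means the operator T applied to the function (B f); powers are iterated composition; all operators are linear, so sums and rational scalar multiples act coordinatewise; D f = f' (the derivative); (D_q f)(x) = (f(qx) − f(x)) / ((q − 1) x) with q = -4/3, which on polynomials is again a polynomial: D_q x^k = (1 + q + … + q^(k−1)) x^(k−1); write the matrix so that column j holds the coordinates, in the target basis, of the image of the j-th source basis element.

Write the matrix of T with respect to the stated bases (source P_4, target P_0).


image of 1: 0
image of x: 0
image of x^2: 0
image of x^3: 0
image of x^4: 25/9
each image's coordinates form column j of the matrix

the matrix is [[0, 0, 0, 0, 25/9]] (rows listed top to bottom)


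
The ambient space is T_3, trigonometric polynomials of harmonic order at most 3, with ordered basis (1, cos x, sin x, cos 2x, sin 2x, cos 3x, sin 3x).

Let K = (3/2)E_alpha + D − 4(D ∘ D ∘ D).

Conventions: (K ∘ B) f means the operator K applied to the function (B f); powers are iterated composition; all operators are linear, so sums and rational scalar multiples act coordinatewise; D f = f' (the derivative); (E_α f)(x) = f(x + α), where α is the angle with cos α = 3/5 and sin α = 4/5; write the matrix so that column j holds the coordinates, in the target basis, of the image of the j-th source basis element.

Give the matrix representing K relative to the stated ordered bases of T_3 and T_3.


image of 1: 3/2
image of cos x: (9/10)cos x - (31/5)sin x
image of sin x: (31/5)cos x + (9/10)sin x
image of cos 2x: -(21/50)cos 2x - (886/25)sin 2x
image of sin 2x: (886/25)cos 2x - (21/50)sin 2x
image of cos 3x: -(351/250)cos 3x - (13941/125)sin 3x
image of sin 3x: (13941/125)cos 3x - (351/250)sin 3x
each image's coordinates form column j of the matrix

the matrix is [[3/2, 0, 0, 0, 0, 0, 0]; [0, 9/10, 31/5, 0, 0, 0, 0]; [0, -31/5, 9/10, 0, 0, 0, 0]; [0, 0, 0, -21/50, 886/25, 0, 0]; [0, 0, 0, -886/25, -21/50, 0, 0]; [0, 0, 0, 0, 0, -351/250, 13941/125]; [0, 0, 0, 0, 0, -13941/125, -351/250]] (rows listed top to bottom)


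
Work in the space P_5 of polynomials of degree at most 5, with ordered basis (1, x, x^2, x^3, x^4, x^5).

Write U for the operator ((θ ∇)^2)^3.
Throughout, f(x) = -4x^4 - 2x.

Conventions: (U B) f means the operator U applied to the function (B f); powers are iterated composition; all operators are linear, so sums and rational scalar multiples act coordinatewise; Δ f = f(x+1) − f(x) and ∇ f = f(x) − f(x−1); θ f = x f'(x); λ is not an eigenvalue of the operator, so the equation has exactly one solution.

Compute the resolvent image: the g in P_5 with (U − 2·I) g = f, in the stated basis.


write g with unknown coordinates in the stated basis and equate coefficients in (U − 2·I) g = f
solving from the highest basis element down gives g = 2x^4 + x
check: U g = 0
so U g − 2·g = -4x^4 - 2x = f ✓

g(x) = 2x^4 + x


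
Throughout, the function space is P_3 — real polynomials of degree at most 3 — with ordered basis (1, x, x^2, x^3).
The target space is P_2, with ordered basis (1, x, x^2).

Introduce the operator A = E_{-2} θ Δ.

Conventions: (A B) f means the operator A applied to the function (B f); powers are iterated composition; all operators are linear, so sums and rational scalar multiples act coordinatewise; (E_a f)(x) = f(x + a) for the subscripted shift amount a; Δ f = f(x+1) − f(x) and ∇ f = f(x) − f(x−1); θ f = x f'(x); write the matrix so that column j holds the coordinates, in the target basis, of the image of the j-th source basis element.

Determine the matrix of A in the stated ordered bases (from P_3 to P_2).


the matrix is [[0, 0, -4, 18]; [0, 0, 2, -21]; [0, 0, 0, 6]] (rows listed top to bottom)

image of 1: 0
image of x: 0
image of x^2: 2x - 4
image of x^3: 6x^2 - 21x + 18
each image's coordinates form column j of the matrix


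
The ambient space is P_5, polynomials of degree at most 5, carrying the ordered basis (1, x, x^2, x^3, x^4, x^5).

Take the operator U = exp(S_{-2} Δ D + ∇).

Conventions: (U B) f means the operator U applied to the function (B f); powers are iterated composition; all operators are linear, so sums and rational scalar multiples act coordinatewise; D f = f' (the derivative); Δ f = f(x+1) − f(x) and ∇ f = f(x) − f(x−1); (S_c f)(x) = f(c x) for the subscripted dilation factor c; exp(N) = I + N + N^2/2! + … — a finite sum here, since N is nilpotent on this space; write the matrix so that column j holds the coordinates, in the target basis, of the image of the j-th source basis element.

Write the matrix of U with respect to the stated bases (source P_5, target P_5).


the matrix is [[1, 1, 2, -1, 29, 97]; [0, 1, 2, -12, -4, 1165]; [0, 0, 1, 3, 48, -10]; [0, 0, 0, 1, 4, -160]; [0, 0, 0, 0, 1, 5]; [0, 0, 0, 0, 0, 1]] (rows listed top to bottom)

image of 1: 1
image of x: x + 1
image of x^2: x^2 + 2x + 2
image of x^3: x^3 + 3x^2 - 12x - 1
image of x^4: x^4 + 4x^3 + 48x^2 - 4x + 29
image of x^5: x^5 + 5x^4 - 160x^3 - 10x^2 + 1165x + 97
each image's coordinates form column j of the matrix


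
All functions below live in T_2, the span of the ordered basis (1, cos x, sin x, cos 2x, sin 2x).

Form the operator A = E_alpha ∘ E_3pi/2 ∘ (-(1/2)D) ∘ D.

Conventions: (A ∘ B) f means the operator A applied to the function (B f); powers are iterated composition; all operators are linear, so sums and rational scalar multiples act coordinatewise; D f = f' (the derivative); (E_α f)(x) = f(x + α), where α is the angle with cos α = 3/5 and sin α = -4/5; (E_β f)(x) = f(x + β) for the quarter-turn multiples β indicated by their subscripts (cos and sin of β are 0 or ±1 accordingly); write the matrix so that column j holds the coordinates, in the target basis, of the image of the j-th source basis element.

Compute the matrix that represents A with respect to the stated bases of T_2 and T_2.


the matrix is [[0, 0, 0, 0, 0]; [0, -2/5, -3/10, 0, 0]; [0, 3/10, -2/5, 0, 0]; [0, 0, 0, 14/25, 48/25]; [0, 0, 0, -48/25, 14/25]] (rows listed top to bottom)

image of 1: 0
image of cos x: -(2/5)cos x + (3/10)sin x
image of sin x: -(3/10)cos x - (2/5)sin x
image of cos 2x: (14/25)cos 2x - (48/25)sin 2x
image of sin 2x: (48/25)cos 2x + (14/25)sin 2x
each image's coordinates form column j of the matrix


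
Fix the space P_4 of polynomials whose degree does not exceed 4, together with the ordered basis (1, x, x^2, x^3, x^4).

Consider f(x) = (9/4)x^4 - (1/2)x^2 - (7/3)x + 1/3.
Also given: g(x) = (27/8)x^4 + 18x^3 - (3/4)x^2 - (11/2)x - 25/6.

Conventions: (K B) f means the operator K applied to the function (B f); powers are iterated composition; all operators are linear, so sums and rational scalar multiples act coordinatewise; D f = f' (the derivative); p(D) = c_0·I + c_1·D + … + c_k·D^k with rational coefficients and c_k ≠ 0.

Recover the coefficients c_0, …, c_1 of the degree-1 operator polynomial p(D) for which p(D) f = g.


c_0 = 3/2, c_1 = 2

D^0 f = (9/4)x^4 - (1/2)x^2 - (7/3)x + 1/3
D^1 f = 9x^3 - x - 7/3
matching coefficients of g against c_0 f + c_1 Df + … from the top degree down determines the c_i
solution: c_0 = 3/2, c_1 = 2


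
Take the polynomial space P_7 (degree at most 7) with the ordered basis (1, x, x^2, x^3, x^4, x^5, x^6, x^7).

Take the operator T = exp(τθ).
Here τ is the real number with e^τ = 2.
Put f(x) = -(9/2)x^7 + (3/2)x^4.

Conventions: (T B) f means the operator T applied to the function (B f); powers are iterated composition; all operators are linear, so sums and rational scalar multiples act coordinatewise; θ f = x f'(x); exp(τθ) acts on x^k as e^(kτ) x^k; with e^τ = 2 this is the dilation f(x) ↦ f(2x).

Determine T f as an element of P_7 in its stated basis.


g(x) = -576x^7 + 24x^4

exp(τθ) x^k = e^(kτ) x^k; with e^τ = 2 this sends x^k to 2^k x^k
x^4 ↦ 16 x^4
x^7 ↦ 128 x^7
applying this coordinatewise to f: exp(τθ) f = -576x^7 + 24x^4


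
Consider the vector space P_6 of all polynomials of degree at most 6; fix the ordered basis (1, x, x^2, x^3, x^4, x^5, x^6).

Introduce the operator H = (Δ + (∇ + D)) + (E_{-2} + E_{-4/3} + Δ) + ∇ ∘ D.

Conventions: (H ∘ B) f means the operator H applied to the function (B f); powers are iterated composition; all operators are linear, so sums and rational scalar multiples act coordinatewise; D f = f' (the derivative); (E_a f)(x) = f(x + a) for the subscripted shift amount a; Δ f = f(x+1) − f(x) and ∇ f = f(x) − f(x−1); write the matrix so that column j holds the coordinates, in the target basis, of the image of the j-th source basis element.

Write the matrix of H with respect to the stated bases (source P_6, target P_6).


image of 1: 2
image of x: 2x + 2/3
image of x^2: 2x^2 + (4/3)x + 79/9
image of x^3: 2x^3 + 2x^2 + (79/3)x - 280/27
image of x^4: 2x^4 + (8/3)x^3 + (158/3)x^2 - (1120/27)x + 1957/81
image of x^5: 2x^5 + (10/3)x^4 + (790/9)x^3 - (2800/27)x^2 + (9785/81)x - 9286/243
image of x^6: 2x^6 + 4x^5 + (395/3)x^4 - (5600/27)x^3 + (9785/27)x^2 - (18572/81)x + 55855/729
each image's coordinates form column j of the matrix

the matrix is [[2, 2/3, 79/9, -280/27, 1957/81, -9286/243, 55855/729]; [0, 2, 4/3, 79/3, -1120/27, 9785/81, -18572/81]; [0, 0, 2, 2, 158/3, -2800/27, 9785/27]; [0, 0, 0, 2, 8/3, 790/9, -5600/27]; [0, 0, 0, 0, 2, 10/3, 395/3]; [0, 0, 0, 0, 0, 2, 4]; [0, 0, 0, 0, 0, 0, 2]] (rows listed top to bottom)


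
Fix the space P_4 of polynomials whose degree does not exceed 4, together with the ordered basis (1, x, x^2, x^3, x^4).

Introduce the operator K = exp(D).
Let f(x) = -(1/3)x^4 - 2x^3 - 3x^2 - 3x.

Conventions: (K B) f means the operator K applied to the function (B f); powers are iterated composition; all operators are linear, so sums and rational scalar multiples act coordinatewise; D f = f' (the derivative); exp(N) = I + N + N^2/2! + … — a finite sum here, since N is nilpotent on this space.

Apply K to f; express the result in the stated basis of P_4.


order-1 term: -(4/3)x^3 - 6x^2 - 6x - 3
order-2 term: -2x^2 - 6x - 3
order-3 term: -(4/3)x - 2
order-4 term: -1/3
the series for exp(D) f terminates at order 4
exp(D) f = -(1/3)x^4 - (10/3)x^3 - 11x^2 - (49/3)x - 25/3

g(x) = -(1/3)x^4 - (10/3)x^3 - 11x^2 - (49/3)x - 25/3


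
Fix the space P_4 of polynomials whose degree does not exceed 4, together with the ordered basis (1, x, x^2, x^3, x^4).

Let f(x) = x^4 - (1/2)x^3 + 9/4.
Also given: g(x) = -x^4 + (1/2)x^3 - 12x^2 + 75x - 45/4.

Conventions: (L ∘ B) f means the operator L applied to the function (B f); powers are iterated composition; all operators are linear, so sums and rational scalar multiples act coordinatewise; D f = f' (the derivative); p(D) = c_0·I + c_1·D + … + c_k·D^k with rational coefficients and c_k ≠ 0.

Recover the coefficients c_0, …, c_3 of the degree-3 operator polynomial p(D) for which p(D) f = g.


p(D) = -I − D^2 + 3·D^3, i.e. c_0 = -1, c_1 = 0, c_2 = -1, c_3 = 3

D^0 f = x^4 - (1/2)x^3 + 9/4
D^1 f = 4x^3 - (3/2)x^2
D^2 f = 12x^2 - 3x
D^3 f = 24x - 3
matching coefficients of g against c_0 f + c_1 Df + … from the top degree down determines the c_i
solution: c_0 = -1, c_1 = 0, c_2 = -1, c_3 = 3


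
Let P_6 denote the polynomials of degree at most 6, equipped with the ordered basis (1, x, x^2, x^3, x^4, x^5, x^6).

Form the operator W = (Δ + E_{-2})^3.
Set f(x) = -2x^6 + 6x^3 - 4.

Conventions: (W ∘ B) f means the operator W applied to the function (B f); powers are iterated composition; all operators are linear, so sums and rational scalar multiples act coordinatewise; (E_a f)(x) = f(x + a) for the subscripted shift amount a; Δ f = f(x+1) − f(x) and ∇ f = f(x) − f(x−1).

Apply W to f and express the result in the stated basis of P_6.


Δ f = -12x^5 - 30x^4 - 40x^3 - 12x^2 + 6x + 4
E_{-2} f = -2x^6 + 24x^5 - 120x^4 + 326x^3 - 516x^2 + 456x - 180
(Δ + E_{-2}) f = -2x^6 + 12x^5 - 150x^4 + 286x^3 - 528x^2 + 462x - 176
Δ (Δ + E_{-2}) f = -12x^5 + 30x^4 - 520x^3 + 48x^2 - 750x + 80
E_{-2} (Δ + E_{-2}) f = -2x^6 + 36x^5 - 390x^4 + 2286x^3 - 7284x^2 + 12150x - 8412
(Δ + E_{-2}) (Δ + E_{-2}) f = -2x^6 + 24x^5 - 360x^4 + 1766x^3 - 7236x^2 + 11400x - 8332
Δ (Δ + E_{-2}) (Δ + E_{-2}) f = -12x^5 + 90x^4 - 1240x^3 + 3348x^2 - 10506x + 5592
E_{-2} (Δ + E_{-2}) (Δ + E_{-2}) f = -2x^6 + 48x^5 - 720x^4 + 5926x^3 - 28872x^2 + 75360x - 80860
(Δ + E_{-2}) (Δ + E_{-2}) (Δ + E_{-2}) f = -2x^6 + 36x^5 - 630x^4 + 4686x^3 - 25524x^2 + 64854x - 75268

the result is g(x) = -2x^6 + 36x^5 - 630x^4 + 4686x^3 - 25524x^2 + 64854x - 75268


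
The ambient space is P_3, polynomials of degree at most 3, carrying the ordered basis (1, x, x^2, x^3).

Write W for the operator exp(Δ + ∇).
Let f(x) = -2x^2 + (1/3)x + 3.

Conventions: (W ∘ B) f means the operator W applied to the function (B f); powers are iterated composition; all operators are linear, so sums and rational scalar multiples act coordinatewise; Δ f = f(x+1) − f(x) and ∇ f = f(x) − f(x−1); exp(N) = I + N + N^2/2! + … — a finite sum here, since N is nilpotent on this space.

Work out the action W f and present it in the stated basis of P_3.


order-1 term: -8x + 2/3
order-2 term: -8
the series for exp(Δ + ∇) f terminates at order 2
exp(Δ + ∇) f = -2x^2 - (23/3)x - 13/3

the image equals g(x) = -2x^2 - (23/3)x - 13/3


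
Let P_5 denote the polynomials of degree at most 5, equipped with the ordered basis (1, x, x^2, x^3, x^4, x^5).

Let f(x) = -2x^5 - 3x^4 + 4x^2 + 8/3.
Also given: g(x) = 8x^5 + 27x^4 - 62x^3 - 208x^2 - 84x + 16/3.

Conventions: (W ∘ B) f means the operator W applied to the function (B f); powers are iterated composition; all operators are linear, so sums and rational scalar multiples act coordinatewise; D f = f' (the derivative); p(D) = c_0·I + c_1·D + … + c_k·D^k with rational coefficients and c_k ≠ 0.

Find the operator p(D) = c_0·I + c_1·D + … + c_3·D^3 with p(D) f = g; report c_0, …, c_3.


c_0 = -4, c_1 = -3/2, c_2 = 2, c_3 = 1

D^0 f = -2x^5 - 3x^4 + 4x^2 + 8/3
D^1 f = -10x^4 - 12x^3 + 8x
D^2 f = -40x^3 - 36x^2 + 8
D^3 f = -120x^2 - 72x
matching coefficients of g against c_0 f + c_1 Df + … from the top degree down determines the c_i
solution: c_0 = -4, c_1 = -3/2, c_2 = 2, c_3 = 1


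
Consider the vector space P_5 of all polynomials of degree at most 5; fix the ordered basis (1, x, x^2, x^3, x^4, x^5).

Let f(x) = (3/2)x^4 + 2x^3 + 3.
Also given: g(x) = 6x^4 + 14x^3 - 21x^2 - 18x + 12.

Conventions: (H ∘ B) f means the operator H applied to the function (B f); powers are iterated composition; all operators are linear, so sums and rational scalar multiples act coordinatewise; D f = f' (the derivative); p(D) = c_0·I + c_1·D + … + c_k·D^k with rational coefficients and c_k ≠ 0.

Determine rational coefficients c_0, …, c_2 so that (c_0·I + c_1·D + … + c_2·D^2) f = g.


D^0 f = (3/2)x^4 + 2x^3 + 3
D^1 f = 6x^3 + 6x^2
D^2 f = 18x^2 + 12x
matching coefficients of g against c_0 f + c_1 Df + … from the top degree down determines the c_i
solution: c_0 = 4, c_1 = 1, c_2 = -3/2

p(D) = 4·I + D − (3/2)·D^2, i.e. c_0 = 4, c_1 = 1, c_2 = -3/2


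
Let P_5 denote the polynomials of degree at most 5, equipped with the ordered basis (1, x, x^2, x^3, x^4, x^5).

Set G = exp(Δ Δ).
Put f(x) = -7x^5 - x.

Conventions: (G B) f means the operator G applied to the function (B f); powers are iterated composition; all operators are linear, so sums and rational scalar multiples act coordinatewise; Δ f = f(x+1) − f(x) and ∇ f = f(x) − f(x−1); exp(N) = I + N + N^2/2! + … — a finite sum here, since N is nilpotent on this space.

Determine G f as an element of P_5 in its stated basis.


order-1 term: -140x^3 - 420x^2 - 490x - 210
order-2 term: -420x - 840
the series for exp(Δ Δ) f terminates at order 2
exp(Δ Δ) f = -7x^5 - 140x^3 - 420x^2 - 911x - 1050

the image equals g(x) = -7x^5 - 140x^3 - 420x^2 - 911x - 1050


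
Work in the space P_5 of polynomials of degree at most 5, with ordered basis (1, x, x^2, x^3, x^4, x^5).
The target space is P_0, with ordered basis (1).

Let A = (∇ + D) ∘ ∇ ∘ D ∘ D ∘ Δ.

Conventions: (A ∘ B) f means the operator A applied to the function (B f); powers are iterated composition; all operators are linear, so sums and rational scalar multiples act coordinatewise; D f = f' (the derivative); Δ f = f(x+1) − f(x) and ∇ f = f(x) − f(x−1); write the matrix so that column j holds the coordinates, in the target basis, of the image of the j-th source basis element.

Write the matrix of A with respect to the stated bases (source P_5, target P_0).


the matrix is [[0, 0, 0, 0, 0, 240]] (rows listed top to bottom)

image of 1: 0
image of x: 0
image of x^2: 0
image of x^3: 0
image of x^4: 0
image of x^5: 240
each image's coordinates form column j of the matrix


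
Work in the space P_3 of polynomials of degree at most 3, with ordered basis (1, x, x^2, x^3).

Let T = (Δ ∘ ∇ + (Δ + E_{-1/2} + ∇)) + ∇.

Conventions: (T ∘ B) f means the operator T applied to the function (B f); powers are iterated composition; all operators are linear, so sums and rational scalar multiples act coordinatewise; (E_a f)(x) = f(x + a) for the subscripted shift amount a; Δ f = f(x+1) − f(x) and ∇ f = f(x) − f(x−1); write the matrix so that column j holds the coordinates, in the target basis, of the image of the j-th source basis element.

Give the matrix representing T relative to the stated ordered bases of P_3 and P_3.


the matrix is [[1, 5/2, 5/4, 23/8]; [0, 1, 5, 15/4]; [0, 0, 1, 15/2]; [0, 0, 0, 1]] (rows listed top to bottom)

image of 1: 1
image of x: x + 5/2
image of x^2: x^2 + 5x + 5/4
image of x^3: x^3 + (15/2)x^2 + (15/4)x + 23/8
each image's coordinates form column j of the matrix


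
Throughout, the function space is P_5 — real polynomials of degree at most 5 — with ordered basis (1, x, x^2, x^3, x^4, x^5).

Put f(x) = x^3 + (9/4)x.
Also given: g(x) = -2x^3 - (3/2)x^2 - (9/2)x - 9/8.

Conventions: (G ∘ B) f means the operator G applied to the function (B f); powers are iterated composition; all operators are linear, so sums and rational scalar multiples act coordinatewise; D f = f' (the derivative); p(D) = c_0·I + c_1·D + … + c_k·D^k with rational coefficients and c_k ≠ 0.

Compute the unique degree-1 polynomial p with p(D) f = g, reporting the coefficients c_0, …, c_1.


p(D) = -2·I − (1/2)·D, i.e. c_0 = -2, c_1 = -1/2

D^0 f = x^3 + (9/4)x
D^1 f = 3x^2 + 9/4
matching coefficients of g against c_0 f + c_1 Df + … from the top degree down determines the c_i
solution: c_0 = -2, c_1 = -1/2


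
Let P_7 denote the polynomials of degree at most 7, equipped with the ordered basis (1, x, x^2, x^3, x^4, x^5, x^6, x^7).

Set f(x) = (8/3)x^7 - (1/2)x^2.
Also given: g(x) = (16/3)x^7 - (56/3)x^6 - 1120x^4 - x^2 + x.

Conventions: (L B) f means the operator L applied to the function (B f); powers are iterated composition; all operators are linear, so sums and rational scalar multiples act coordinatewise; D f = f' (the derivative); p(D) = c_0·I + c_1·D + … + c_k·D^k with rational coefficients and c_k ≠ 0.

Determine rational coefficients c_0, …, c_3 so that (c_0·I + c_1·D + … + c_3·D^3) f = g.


D^0 f = (8/3)x^7 - (1/2)x^2
D^1 f = (56/3)x^6 - x
D^2 f = 112x^5 - 1
D^3 f = 560x^4
matching coefficients of g against c_0 f + c_1 Df + … from the top degree down determines the c_i
solution: c_0 = 2, c_1 = -1, c_2 = 0, c_3 = -2

c_0 = 2, c_1 = -1, c_2 = 0, c_3 = -2


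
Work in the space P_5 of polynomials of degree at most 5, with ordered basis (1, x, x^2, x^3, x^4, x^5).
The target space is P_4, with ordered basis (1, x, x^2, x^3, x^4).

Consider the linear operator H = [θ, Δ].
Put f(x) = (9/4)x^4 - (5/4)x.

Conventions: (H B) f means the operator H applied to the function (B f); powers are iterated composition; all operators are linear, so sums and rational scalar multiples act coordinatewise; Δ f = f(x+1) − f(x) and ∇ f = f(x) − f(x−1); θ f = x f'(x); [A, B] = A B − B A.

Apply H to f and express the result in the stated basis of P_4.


the result is g(x) = -9x^3 - 27x^2 - 27x - 31/4

Δ f = 9x^3 + (27/2)x^2 + 9x + 1
θ Δ f = 27x^3 + 27x^2 + 9x
θ f = 9x^4 - (5/4)x
Δ θ f = 36x^3 + 54x^2 + 36x + 31/4
[θ, Δ] f = -9x^3 - 27x^2 - 27x - 31/4


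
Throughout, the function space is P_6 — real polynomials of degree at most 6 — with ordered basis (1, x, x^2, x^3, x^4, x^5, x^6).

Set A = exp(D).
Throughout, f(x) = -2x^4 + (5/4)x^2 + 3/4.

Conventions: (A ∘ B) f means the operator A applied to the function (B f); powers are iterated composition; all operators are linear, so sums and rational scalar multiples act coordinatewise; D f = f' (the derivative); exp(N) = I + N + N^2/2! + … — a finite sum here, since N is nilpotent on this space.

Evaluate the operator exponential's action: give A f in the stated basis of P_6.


order-1 term: -8x^3 + (5/2)x
order-2 term: -12x^2 + 5/4
order-3 term: -8x
order-4 term: -2
the series for exp(D) f terminates at order 4
exp(D) f = -2x^4 - 8x^3 - (43/4)x^2 - (11/2)x

the image equals g(x) = -2x^4 - 8x^3 - (43/4)x^2 - (11/2)x


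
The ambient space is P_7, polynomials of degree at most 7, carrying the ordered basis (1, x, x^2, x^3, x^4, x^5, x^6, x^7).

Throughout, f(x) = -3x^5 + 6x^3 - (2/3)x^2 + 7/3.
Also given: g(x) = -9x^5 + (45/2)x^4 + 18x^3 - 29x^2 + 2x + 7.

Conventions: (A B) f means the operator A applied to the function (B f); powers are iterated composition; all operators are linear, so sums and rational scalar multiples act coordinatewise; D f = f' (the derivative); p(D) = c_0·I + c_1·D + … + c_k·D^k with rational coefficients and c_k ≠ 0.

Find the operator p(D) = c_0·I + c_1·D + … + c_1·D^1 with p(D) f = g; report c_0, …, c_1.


D^0 f = -3x^5 + 6x^3 - (2/3)x^2 + 7/3
D^1 f = -15x^4 + 18x^2 - (4/3)x
matching coefficients of g against c_0 f + c_1 Df + … from the top degree down determines the c_i
solution: c_0 = 3, c_1 = -3/2

c_0 = 3, c_1 = -3/2


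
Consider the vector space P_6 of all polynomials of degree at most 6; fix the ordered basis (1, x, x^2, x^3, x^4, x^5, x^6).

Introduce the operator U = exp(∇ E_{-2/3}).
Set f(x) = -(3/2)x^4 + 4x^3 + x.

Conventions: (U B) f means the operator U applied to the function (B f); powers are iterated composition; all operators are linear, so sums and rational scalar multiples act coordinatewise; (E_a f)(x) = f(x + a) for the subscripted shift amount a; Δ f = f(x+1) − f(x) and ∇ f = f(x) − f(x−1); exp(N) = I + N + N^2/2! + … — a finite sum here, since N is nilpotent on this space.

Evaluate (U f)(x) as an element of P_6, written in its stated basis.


the result is g(x) = -(3/2)x^4 - 2x^3 + 24x^2 - 5x - 457/18

order-1 term: -6x^3 + 33x^2 - 54x + 533/18
order-2 term: -9x^2 + 54x - 157/2
order-3 term: -6x + 25
order-4 term: -3/2
the series for exp(∇ E_{-2/3}) f terminates at order 4
exp(∇ E_{-2/3}) f = -(3/2)x^4 - 2x^3 + 24x^2 - 5x - 457/18


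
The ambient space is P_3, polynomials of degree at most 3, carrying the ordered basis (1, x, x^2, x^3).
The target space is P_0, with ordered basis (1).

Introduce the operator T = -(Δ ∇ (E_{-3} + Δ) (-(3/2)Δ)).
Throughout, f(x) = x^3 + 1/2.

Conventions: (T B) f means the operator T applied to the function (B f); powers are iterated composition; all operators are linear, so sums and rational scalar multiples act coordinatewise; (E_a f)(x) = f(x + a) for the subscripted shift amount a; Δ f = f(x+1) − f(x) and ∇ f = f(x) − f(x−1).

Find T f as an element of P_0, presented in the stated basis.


g(x) = 9

Δ f = 3x^2 + 3x + 1
(-(3/2)Δ) f = -(9/2)x^2 - (9/2)x - 3/2
E_{-3} (-(3/2)Δ) f = -(9/2)x^2 + (45/2)x - 57/2
Δ (-(3/2)Δ) f = -9x - 9
(E_{-3} + Δ) (-(3/2)Δ) f = -(9/2)x^2 + (27/2)x - 75/2
∇ (E_{-3} + Δ) (-(3/2)Δ) f = -9x + 18
Δ ∇ (E_{-3} + Δ) (-(3/2)Δ) f = -9
(-(Δ ∇ (E_{-3} + Δ) (-(3/2)Δ))) f = 9


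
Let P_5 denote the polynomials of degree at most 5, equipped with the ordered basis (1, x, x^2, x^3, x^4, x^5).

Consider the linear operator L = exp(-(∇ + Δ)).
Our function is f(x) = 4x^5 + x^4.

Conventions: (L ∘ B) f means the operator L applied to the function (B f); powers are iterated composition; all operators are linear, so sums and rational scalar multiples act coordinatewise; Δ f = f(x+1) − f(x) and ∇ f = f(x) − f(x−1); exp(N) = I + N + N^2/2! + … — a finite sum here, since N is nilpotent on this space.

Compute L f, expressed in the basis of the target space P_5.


order-1 term: -40x^4 - 8x^3 - 80x^2 - 8x - 8
order-2 term: 160x^3 + 24x^2 + 320x + 16
order-3 term: -320x^2 - 32x - 320
order-4 term: 320x + 16
order-5 term: -128
the series for exp(-(∇ + Δ)) f terminates at order 5
exp(-(∇ + Δ)) f = 4x^5 - 39x^4 + 152x^3 - 376x^2 + 600x - 424

the image equals g(x) = 4x^5 - 39x^4 + 152x^3 - 376x^2 + 600x - 424


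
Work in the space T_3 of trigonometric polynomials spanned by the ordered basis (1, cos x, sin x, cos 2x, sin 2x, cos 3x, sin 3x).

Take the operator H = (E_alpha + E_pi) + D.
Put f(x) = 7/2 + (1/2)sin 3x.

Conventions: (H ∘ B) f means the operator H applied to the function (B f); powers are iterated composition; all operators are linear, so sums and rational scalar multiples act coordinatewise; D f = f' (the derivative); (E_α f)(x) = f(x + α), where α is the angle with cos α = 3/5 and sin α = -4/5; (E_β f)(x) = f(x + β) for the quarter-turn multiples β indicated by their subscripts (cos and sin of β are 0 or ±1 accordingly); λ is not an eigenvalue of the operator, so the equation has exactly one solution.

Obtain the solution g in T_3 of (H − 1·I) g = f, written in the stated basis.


g(x) = 7/2 - (331/3908)cos 3x - (367/3908)sin 3x

write g with unknown coordinates in the stated basis and equate coefficients in (H − 1·I) g = f
solving from the highest basis element down gives g = 7/2 - (331/3908)cos 3x - (367/3908)sin 3x
check: H g = 7 - (331/3908)cos 3x + (1587/3908)sin 3x
so H g − 1·g = 7/2 + (1/2)sin 3x = f ✓


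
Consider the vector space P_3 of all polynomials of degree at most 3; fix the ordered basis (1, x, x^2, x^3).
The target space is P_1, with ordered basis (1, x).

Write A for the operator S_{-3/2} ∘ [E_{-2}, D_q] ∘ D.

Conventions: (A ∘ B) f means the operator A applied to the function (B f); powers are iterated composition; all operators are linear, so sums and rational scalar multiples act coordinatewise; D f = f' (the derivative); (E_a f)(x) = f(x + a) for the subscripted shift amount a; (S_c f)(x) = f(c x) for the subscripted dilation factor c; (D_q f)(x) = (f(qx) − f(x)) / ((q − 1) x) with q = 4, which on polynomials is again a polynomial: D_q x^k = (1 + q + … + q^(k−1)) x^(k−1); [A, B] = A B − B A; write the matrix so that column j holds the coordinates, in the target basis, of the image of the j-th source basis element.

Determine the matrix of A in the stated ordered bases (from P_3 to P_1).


the matrix is [[0, 0, 0, -18]; [0, 0, 0, 0]] (rows listed top to bottom)

image of 1: 0
image of x: 0
image of x^2: 0
image of x^3: -18
each image's coordinates form column j of the matrix


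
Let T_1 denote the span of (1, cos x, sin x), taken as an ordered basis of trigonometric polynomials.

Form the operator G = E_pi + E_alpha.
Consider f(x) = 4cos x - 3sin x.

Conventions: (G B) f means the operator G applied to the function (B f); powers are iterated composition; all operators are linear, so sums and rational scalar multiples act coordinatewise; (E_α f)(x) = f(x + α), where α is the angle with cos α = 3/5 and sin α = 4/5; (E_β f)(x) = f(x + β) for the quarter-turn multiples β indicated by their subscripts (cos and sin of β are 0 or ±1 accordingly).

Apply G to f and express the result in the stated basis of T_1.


g(x) = -4cos x - 2sin x

E_pi f = -4cos x + 3sin x
E_alpha f = -5sin x
(E_pi + E_alpha) f = -4cos x - 2sin x


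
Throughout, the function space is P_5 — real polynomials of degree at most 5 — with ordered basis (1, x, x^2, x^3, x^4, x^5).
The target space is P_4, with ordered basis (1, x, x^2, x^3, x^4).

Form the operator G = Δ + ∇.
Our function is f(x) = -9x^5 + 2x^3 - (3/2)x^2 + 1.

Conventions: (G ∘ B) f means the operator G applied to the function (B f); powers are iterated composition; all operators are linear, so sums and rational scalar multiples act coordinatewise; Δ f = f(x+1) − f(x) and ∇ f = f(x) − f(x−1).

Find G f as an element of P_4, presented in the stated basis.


Δ f = -45x^4 - 90x^3 - 84x^2 - 42x - 17/2
∇ f = -45x^4 + 90x^3 - 84x^2 + 36x - 11/2
(Δ + ∇) f = -90x^4 - 168x^2 - 6x - 14

the result is g(x) = -90x^4 - 168x^2 - 6x - 14


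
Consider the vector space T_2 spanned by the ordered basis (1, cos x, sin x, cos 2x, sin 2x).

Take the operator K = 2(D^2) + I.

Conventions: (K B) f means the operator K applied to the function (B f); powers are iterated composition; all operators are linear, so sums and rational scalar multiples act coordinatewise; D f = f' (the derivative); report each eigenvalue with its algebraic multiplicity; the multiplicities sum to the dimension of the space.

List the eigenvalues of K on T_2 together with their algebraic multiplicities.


image of 1: 1
image of cos x: -cos x
image of sin x: -sin x
image of cos 2x: -7cos 2x
image of sin 2x: -7sin 2x
the matrix is diagonal; its diagonal is (1, -1, -1, -7, -7)
for a triangular matrix the eigenvalues are the diagonal entries, with algebraic multiplicity their repetition count

λ = -7 (multiplicity 2), λ = -1 (multiplicity 2), λ = 1 (multiplicity 1)


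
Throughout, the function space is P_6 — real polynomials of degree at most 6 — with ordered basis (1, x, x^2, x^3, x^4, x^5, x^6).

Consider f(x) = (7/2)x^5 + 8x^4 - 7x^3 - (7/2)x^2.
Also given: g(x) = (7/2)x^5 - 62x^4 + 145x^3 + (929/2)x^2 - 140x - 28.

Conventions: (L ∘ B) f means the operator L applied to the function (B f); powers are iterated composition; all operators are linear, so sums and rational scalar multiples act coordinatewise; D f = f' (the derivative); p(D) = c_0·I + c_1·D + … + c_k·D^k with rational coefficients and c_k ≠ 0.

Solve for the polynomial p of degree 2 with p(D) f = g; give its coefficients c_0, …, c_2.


c_0 = 1, c_1 = -4, c_2 = 4

D^0 f = (7/2)x^5 + 8x^4 - 7x^3 - (7/2)x^2
D^1 f = (35/2)x^4 + 32x^3 - 21x^2 - 7x
D^2 f = 70x^3 + 96x^2 - 42x - 7
matching coefficients of g against c_0 f + c_1 Df + … from the top degree down determines the c_i
solution: c_0 = 1, c_1 = -4, c_2 = 4


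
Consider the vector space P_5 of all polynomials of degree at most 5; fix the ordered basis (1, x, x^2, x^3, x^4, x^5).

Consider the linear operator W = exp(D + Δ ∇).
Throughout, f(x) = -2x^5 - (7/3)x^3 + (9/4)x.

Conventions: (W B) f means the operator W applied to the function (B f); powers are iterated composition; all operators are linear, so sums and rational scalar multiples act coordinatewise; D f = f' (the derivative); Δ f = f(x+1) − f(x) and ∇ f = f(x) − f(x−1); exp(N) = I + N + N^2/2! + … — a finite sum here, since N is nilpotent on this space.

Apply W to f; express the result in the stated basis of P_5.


the image equals g(x) = -2x^5 - 10x^4 - (187/3)x^3 - 147x^2 - (1155/4)x - 2353/12

order-1 term: -10x^4 - 40x^3 - 7x^2 - 34x + 9/4
order-2 term: -20x^3 - 120x^2 - 127x - 34
order-3 term: -20x^2 - 120x - 367/3
order-4 term: -10x - 40
order-5 term: -2
the series for exp(D + Δ ∇) f terminates at order 5
exp(D + Δ ∇) f = -2x^5 - 10x^4 - (187/3)x^3 - 147x^2 - (1155/4)x - 2353/12


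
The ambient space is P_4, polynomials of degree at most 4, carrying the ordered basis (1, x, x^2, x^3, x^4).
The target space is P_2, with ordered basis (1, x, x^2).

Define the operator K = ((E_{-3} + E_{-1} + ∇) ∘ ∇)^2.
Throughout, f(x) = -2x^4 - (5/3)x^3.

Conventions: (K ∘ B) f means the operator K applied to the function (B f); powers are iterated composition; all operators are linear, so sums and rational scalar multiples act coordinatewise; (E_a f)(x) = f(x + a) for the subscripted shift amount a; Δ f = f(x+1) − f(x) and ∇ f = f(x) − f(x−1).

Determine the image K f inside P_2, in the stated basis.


the result is g(x) = -96x^2 + 728x - 1824

∇ f = -8x^3 + 7x^2 - 3x + 1/3
E_{-3} ∇ f = -8x^3 + 79x^2 - 261x + 865/3
E_{-1} ∇ f = -8x^3 + 31x^2 - 41x + 55/3
∇ ∇ f = -24x^2 + 38x - 18
(E_{-3} + E_{-1} + ∇) ∇ f = -16x^3 + 86x^2 - 264x + 866/3
∇ ((E_{-3} + E_{-1} + ∇) ∘ ∇) f = -48x^2 + 220x - 366
E_{-3} ∇ ((E_{-3} + E_{-1} + ∇) ∘ ∇) f = -48x^2 + 508x - 1458
E_{-1} ∇ ((E_{-3} + E_{-1} + ∇) ∘ ∇) f = -48x^2 + 316x - 634
∇ ∇ ((E_{-3} + E_{-1} + ∇) ∘ ∇) f = -96x + 268
(E_{-3} + E_{-1} + ∇) ∇ ((E_{-3} + E_{-1} + ∇) ∘ ∇) f = -96x^2 + 728x - 1824


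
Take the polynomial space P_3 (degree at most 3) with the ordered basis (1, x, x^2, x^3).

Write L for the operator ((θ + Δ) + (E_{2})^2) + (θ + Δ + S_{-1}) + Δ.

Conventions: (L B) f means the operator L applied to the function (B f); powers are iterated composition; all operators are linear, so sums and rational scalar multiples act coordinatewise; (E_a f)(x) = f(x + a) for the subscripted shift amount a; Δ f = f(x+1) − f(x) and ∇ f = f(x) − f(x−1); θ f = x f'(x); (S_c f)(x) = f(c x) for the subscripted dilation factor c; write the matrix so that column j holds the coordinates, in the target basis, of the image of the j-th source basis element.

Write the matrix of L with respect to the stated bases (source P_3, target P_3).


image of 1: 2
image of x: 2x + 7
image of x^2: 6x^2 + 14x + 19
image of x^3: 6x^3 + 21x^2 + 57x + 67
each image's coordinates form column j of the matrix

the matrix is [[2, 7, 19, 67]; [0, 2, 14, 57]; [0, 0, 6, 21]; [0, 0, 0, 6]] (rows listed top to bottom)


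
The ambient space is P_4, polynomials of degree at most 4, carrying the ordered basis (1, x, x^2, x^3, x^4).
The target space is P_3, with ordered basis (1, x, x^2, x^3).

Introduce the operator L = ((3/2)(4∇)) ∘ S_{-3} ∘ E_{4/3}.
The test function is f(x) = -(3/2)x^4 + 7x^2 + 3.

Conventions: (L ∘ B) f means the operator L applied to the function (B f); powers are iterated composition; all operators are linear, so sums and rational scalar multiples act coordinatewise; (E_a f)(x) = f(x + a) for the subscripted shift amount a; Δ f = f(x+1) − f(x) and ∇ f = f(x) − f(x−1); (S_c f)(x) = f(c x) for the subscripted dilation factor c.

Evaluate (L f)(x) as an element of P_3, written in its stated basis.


g(x) = -2916x^3 + 8262x^2 - 7776x + 2431

E_{4/3} f = -(3/2)x^4 - 8x^3 - 9x^2 + (40/9)x + 289/27
S_{-3} E_{4/3} f = -(243/2)x^4 + 216x^3 - 81x^2 - (40/3)x + 289/27
∇ (S_{-3} ∘ E_{4/3}) f = -486x^3 + 1377x^2 - 1296x + 2431/6
(4∇) (S_{-3} ∘ E_{4/3}) f = -1944x^3 + 5508x^2 - 5184x + 4862/3
((3/2)(4∇)) (S_{-3} ∘ E_{4/3}) f = -2916x^3 + 8262x^2 - 7776x + 2431


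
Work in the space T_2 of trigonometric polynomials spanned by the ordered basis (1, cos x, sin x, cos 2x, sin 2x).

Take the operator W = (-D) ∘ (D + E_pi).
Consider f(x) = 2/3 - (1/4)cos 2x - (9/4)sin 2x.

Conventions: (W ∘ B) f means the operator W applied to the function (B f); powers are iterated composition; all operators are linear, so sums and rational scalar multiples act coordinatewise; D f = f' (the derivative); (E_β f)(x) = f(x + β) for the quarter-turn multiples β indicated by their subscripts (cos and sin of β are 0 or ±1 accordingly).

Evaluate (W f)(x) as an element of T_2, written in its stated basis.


D f = -(9/2)cos 2x + (1/2)sin 2x
E_pi f = 2/3 - (1/4)cos 2x - (9/4)sin 2x
(D + E_pi) f = 2/3 - (19/4)cos 2x - (7/4)sin 2x
D (D + E_pi) f = -(7/2)cos 2x + (19/2)sin 2x
(-D) (D + E_pi) f = (7/2)cos 2x - (19/2)sin 2x

g(x) = (7/2)cos 2x - (19/2)sin 2x


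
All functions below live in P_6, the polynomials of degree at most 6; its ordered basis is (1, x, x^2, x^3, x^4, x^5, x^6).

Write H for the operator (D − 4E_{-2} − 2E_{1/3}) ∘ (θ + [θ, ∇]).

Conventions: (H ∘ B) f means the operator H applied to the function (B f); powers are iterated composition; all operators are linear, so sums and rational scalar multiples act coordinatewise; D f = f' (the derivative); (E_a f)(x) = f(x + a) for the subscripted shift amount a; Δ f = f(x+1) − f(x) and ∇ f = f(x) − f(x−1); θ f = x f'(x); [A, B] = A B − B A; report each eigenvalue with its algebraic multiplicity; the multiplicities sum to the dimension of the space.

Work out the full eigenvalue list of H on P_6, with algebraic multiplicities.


image of 1: 0
image of x: -6x + 43/3
image of x^2: -12x^2 + (136/3)x - 550/9
image of x^3: -18x^3 + 93x^2 - 232x + 1912/9
image of x^4: -24x^4 + (472/3)x^3 - (1684/3)x^2 + (26392/27)x - 56900/81
image of x^5: -30x^5 + (715/3)x^4 - (9880/9)x^3 + (74600/27)x^2 - (310430/81)x + 554510/243
image of x^6: -36x^6 + 336x^5 - 1890x^4 + (55480/9)x^3 - (112120/9)x^2 + (130136/9)x - 1798102/243
the matrix is upper triangular; its diagonal is (0, -6, -12, -18, -24, -30, -36)
for a triangular matrix the eigenvalues are the diagonal entries, with algebraic multiplicity their repetition count

λ = -36 (multiplicity 1), λ = -30 (multiplicity 1), λ = -24 (multiplicity 1), λ = -18 (multiplicity 1), λ = -12 (multiplicity 1), λ = -6 (multiplicity 1), λ = 0 (multiplicity 1)


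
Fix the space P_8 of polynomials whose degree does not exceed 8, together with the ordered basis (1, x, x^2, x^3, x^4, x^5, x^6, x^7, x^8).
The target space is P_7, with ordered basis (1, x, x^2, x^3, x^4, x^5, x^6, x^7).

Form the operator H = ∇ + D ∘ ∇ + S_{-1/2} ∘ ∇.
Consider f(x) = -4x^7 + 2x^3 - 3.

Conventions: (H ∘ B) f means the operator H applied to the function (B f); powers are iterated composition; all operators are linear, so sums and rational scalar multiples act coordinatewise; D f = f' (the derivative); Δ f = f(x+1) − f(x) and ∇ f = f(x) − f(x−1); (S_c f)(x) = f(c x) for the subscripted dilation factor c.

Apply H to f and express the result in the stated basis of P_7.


the result is g(x) = -(455/16)x^6 - (693/8)x^5 + (1085/4)x^4 - (875/2)x^3 + (645/2)x^2 - 145x + 18

∇ f = -28x^6 + 84x^5 - 140x^4 + 140x^3 - 78x^2 + 22x - 2
∇ f = -28x^6 + 84x^5 - 140x^4 + 140x^3 - 78x^2 + 22x - 2
D ∇ f = -168x^5 + 420x^4 - 560x^3 + 420x^2 - 156x + 22
∇ f = -28x^6 + 84x^5 - 140x^4 + 140x^3 - 78x^2 + 22x - 2
S_{-1/2} ∇ f = -(7/16)x^6 - (21/8)x^5 - (35/4)x^4 - (35/2)x^3 - (39/2)x^2 - 11x - 2
(∇ + D ∘ ∇ + S_{-1/2} ∘ ∇) f = -(455/16)x^6 - (693/8)x^5 + (1085/4)x^4 - (875/2)x^3 + (645/2)x^2 - 145x + 18


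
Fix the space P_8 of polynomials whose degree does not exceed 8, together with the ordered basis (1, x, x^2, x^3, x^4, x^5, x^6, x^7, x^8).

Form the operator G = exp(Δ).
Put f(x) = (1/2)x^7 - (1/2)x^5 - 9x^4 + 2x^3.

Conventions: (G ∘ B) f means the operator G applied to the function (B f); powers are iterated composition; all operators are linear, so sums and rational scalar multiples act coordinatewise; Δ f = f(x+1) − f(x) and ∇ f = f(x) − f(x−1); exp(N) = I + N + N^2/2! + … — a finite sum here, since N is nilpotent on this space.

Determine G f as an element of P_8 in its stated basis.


g(x) = (1/2)x^7 + (7/2)x^6 + (41/2)x^5 + 76x^4 + (437/2)x^3 + 419x^2 + 505x + 575/2

order-1 term: (7/2)x^6 + (21/2)x^5 + 15x^4 - (47/2)x^3 - (85/2)x^2 - 29x - 7
order-2 term: (21/2)x^5 + (105/2)x^4 + (235/2)x^3 + (177/2)x^2 - 11x - 33
order-3 term: (35/2)x^4 + 105x^3 + (515/2)x^2 + 264x + 86
order-4 term: (35/2)x^3 + 105x^2 + 225x + 161
order-5 term: (21/2)x^2 + (105/2)x + 139/2
order-6 term: (7/2)x + 21/2
order-7 term: 1/2
the series for exp(Δ) f terminates at order 7
exp(Δ) f = (1/2)x^7 + (7/2)x^6 + (41/2)x^5 + 76x^4 + (437/2)x^3 + 419x^2 + 505x + 575/2


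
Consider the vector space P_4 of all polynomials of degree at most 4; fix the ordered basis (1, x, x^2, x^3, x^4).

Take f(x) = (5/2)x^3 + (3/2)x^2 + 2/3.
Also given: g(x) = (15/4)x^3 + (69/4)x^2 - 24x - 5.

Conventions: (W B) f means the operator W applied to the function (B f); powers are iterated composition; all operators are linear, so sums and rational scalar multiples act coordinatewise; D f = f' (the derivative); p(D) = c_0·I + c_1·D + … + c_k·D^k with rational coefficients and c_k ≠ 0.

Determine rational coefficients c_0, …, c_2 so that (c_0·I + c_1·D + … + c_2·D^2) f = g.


D^0 f = (5/2)x^3 + (3/2)x^2 + 2/3
D^1 f = (15/2)x^2 + 3x
D^2 f = 15x + 3
matching coefficients of g against c_0 f + c_1 Df + … from the top degree down determines the c_i
solution: c_0 = 3/2, c_1 = 2, c_2 = -2

p(D) = (3/2)·I + 2·D − 2·D^2, i.e. c_0 = 3/2, c_1 = 2, c_2 = -2
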